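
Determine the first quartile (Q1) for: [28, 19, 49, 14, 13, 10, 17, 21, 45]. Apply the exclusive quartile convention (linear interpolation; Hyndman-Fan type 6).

13.5

Step 1: Sort the data: [10, 13, 14, 17, 19, 21, 28, 45, 49]
Step 2: n = 9
Step 3: Using the exclusive quartile method:
  Q1 = 13.5
  Q2 (median) = 19
  Q3 = 36.5
  IQR = Q3 - Q1 = 36.5 - 13.5 = 23
Step 4: Q1 = 13.5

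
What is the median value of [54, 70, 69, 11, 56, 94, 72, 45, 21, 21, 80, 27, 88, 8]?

55

Step 1: Sort the data in ascending order: [8, 11, 21, 21, 27, 45, 54, 56, 69, 70, 72, 80, 88, 94]
Step 2: The number of values is n = 14.
Step 3: Since n is even, the median is the average of positions 7 and 8:
  Median = (54 + 56) / 2 = 55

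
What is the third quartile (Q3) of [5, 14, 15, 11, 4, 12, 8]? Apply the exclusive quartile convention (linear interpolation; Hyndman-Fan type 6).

14

Step 1: Sort the data: [4, 5, 8, 11, 12, 14, 15]
Step 2: n = 7
Step 3: Using the exclusive quartile method:
  Q1 = 5
  Q2 (median) = 11
  Q3 = 14
  IQR = Q3 - Q1 = 14 - 5 = 9
Step 4: Q3 = 14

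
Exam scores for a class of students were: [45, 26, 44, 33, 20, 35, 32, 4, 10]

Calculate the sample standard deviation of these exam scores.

14.151

Step 1: Compute the mean: 27.6667
Step 2: Sum of squared deviations from the mean: 1602
Step 3: Sample variance = 1602 / 8 = 200.25
Step 4: Standard deviation = sqrt(200.25) = 14.151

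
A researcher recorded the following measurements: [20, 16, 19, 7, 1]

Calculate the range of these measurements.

19

Step 1: Identify the maximum value: max = 20
Step 2: Identify the minimum value: min = 1
Step 3: Range = max - min = 20 - 1 = 19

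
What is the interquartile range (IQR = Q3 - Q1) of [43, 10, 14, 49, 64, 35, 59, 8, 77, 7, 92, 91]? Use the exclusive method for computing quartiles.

62.75

Step 1: Sort the data: [7, 8, 10, 14, 35, 43, 49, 59, 64, 77, 91, 92]
Step 2: n = 12
Step 3: Using the exclusive quartile method:
  Q1 = 11
  Q2 (median) = 46
  Q3 = 73.75
  IQR = Q3 - Q1 = 73.75 - 11 = 62.75
Step 4: IQR = 62.75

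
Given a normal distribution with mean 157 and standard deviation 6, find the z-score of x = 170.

2.1667

Step 1: Recall the z-score formula: z = (x - mu) / sigma
Step 2: Substitute values: z = (170 - 157) / 6
Step 3: z = 13 / 6 = 2.1667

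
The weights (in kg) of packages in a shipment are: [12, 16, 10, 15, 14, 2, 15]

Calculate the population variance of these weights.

20.2857

Step 1: Compute the mean: (12 + 16 + 10 + 15 + 14 + 2 + 15) / 7 = 12
Step 2: Compute squared deviations from the mean:
  (12 - 12)^2 = 0
  (16 - 12)^2 = 16
  (10 - 12)^2 = 4
  (15 - 12)^2 = 9
  (14 - 12)^2 = 4
  (2 - 12)^2 = 100
  (15 - 12)^2 = 9
Step 3: Sum of squared deviations = 142
Step 4: Population variance = 142 / 7 = 20.2857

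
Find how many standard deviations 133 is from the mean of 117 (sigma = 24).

0.6667

Step 1: Recall the z-score formula: z = (x - mu) / sigma
Step 2: Substitute values: z = (133 - 117) / 24
Step 3: z = 16 / 24 = 0.6667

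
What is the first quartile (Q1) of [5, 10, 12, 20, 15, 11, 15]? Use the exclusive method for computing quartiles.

10

Step 1: Sort the data: [5, 10, 11, 12, 15, 15, 20]
Step 2: n = 7
Step 3: Using the exclusive quartile method:
  Q1 = 10
  Q2 (median) = 12
  Q3 = 15
  IQR = Q3 - Q1 = 15 - 10 = 5
Step 4: Q1 = 10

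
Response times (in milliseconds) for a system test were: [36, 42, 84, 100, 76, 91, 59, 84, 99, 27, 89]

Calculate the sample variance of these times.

685.4727

Step 1: Compute the mean: (36 + 42 + 84 + 100 + 76 + 91 + 59 + 84 + 99 + 27 + 89) / 11 = 71.5455
Step 2: Compute squared deviations from the mean:
  (36 - 71.5455)^2 = 1263.4793
  (42 - 71.5455)^2 = 872.9339
  (84 - 71.5455)^2 = 155.1157
  (100 - 71.5455)^2 = 809.6612
  (76 - 71.5455)^2 = 19.843
  (91 - 71.5455)^2 = 378.4793
  (59 - 71.5455)^2 = 157.3884
  (84 - 71.5455)^2 = 155.1157
  (99 - 71.5455)^2 = 753.7521
  (27 - 71.5455)^2 = 1984.2975
  (89 - 71.5455)^2 = 304.6612
Step 3: Sum of squared deviations = 6854.7273
Step 4: Sample variance = 6854.7273 / 10 = 685.4727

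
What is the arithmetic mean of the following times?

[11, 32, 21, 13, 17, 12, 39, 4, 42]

21.2222

Step 1: Sum all values: 11 + 32 + 21 + 13 + 17 + 12 + 39 + 4 + 42 = 191
Step 2: Count the number of values: n = 9
Step 3: Mean = sum / n = 191 / 9 = 21.2222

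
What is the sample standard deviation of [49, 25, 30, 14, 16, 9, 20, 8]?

13.4583

Step 1: Compute the mean: 21.375
Step 2: Sum of squared deviations from the mean: 1267.875
Step 3: Sample variance = 1267.875 / 7 = 181.125
Step 4: Standard deviation = sqrt(181.125) = 13.4583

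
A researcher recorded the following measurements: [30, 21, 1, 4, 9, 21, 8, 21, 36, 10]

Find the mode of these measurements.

21

Step 1: Count the frequency of each value:
  1: appears 1 time(s)
  4: appears 1 time(s)
  8: appears 1 time(s)
  9: appears 1 time(s)
  10: appears 1 time(s)
  21: appears 3 time(s)
  30: appears 1 time(s)
  36: appears 1 time(s)
Step 2: The value 21 appears most frequently (3 times).
Step 3: Mode = 21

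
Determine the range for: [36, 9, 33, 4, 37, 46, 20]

42

Step 1: Identify the maximum value: max = 46
Step 2: Identify the minimum value: min = 4
Step 3: Range = max - min = 46 - 4 = 42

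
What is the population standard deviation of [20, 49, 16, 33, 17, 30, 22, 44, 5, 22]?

12.6791

Step 1: Compute the mean: 25.8
Step 2: Sum of squared deviations from the mean: 1607.6
Step 3: Population variance = 1607.6 / 10 = 160.76
Step 4: Standard deviation = sqrt(160.76) = 12.6791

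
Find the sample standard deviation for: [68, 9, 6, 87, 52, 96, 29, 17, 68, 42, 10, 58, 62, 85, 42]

29.7861

Step 1: Compute the mean: 48.7333
Step 2: Sum of squared deviations from the mean: 12420.9333
Step 3: Sample variance = 12420.9333 / 14 = 887.2095
Step 4: Standard deviation = sqrt(887.2095) = 29.7861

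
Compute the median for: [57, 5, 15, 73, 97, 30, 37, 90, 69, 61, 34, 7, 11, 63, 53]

53

Step 1: Sort the data in ascending order: [5, 7, 11, 15, 30, 34, 37, 53, 57, 61, 63, 69, 73, 90, 97]
Step 2: The number of values is n = 15.
Step 3: Since n is odd, the median is the middle value at position 8: 53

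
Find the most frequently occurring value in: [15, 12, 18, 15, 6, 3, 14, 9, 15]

15

Step 1: Count the frequency of each value:
  3: appears 1 time(s)
  6: appears 1 time(s)
  9: appears 1 time(s)
  12: appears 1 time(s)
  14: appears 1 time(s)
  15: appears 3 time(s)
  18: appears 1 time(s)
Step 2: The value 15 appears most frequently (3 times).
Step 3: Mode = 15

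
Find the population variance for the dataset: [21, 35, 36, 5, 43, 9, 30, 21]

157.25

Step 1: Compute the mean: (21 + 35 + 36 + 5 + 43 + 9 + 30 + 21) / 8 = 25
Step 2: Compute squared deviations from the mean:
  (21 - 25)^2 = 16
  (35 - 25)^2 = 100
  (36 - 25)^2 = 121
  (5 - 25)^2 = 400
  (43 - 25)^2 = 324
  (9 - 25)^2 = 256
  (30 - 25)^2 = 25
  (21 - 25)^2 = 16
Step 3: Sum of squared deviations = 1258
Step 4: Population variance = 1258 / 8 = 157.25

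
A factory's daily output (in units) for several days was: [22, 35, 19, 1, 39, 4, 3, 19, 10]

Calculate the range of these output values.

38

Step 1: Identify the maximum value: max = 39
Step 2: Identify the minimum value: min = 1
Step 3: Range = max - min = 39 - 1 = 38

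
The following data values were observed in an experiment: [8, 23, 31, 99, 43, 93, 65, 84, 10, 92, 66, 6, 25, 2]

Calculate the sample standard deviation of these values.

35.9683

Step 1: Compute the mean: 46.2143
Step 2: Sum of squared deviations from the mean: 16818.3571
Step 3: Sample variance = 16818.3571 / 13 = 1293.7198
Step 4: Standard deviation = sqrt(1293.7198) = 35.9683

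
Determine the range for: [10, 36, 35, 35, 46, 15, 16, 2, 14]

44

Step 1: Identify the maximum value: max = 46
Step 2: Identify the minimum value: min = 2
Step 3: Range = max - min = 46 - 2 = 44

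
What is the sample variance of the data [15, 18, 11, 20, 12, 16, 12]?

11.4762

Step 1: Compute the mean: (15 + 18 + 11 + 20 + 12 + 16 + 12) / 7 = 14.8571
Step 2: Compute squared deviations from the mean:
  (15 - 14.8571)^2 = 0.0204
  (18 - 14.8571)^2 = 9.8776
  (11 - 14.8571)^2 = 14.8776
  (20 - 14.8571)^2 = 26.449
  (12 - 14.8571)^2 = 8.1633
  (16 - 14.8571)^2 = 1.3061
  (12 - 14.8571)^2 = 8.1633
Step 3: Sum of squared deviations = 68.8571
Step 4: Sample variance = 68.8571 / 6 = 11.4762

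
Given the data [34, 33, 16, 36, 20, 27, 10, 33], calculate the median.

30

Step 1: Sort the data in ascending order: [10, 16, 20, 27, 33, 33, 34, 36]
Step 2: The number of values is n = 8.
Step 3: Since n is even, the median is the average of positions 4 and 5:
  Median = (27 + 33) / 2 = 30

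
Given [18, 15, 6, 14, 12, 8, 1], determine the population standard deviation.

5.4473

Step 1: Compute the mean: 10.5714
Step 2: Sum of squared deviations from the mean: 207.7143
Step 3: Population variance = 207.7143 / 7 = 29.6735
Step 4: Standard deviation = sqrt(29.6735) = 5.4473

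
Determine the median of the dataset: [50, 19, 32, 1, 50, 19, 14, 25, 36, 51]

28.5

Step 1: Sort the data in ascending order: [1, 14, 19, 19, 25, 32, 36, 50, 50, 51]
Step 2: The number of values is n = 10.
Step 3: Since n is even, the median is the average of positions 5 and 6:
  Median = (25 + 32) / 2 = 28.5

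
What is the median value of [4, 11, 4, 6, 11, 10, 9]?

9

Step 1: Sort the data in ascending order: [4, 4, 6, 9, 10, 11, 11]
Step 2: The number of values is n = 7.
Step 3: Since n is odd, the median is the middle value at position 4: 9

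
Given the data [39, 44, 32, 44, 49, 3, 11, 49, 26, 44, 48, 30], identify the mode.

44

Step 1: Count the frequency of each value:
  3: appears 1 time(s)
  11: appears 1 time(s)
  26: appears 1 time(s)
  30: appears 1 time(s)
  32: appears 1 time(s)
  39: appears 1 time(s)
  44: appears 3 time(s)
  48: appears 1 time(s)
  49: appears 2 time(s)
Step 2: The value 44 appears most frequently (3 times).
Step 3: Mode = 44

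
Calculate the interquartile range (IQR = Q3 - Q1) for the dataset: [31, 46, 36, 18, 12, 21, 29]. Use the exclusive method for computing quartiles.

18

Step 1: Sort the data: [12, 18, 21, 29, 31, 36, 46]
Step 2: n = 7
Step 3: Using the exclusive quartile method:
  Q1 = 18
  Q2 (median) = 29
  Q3 = 36
  IQR = Q3 - Q1 = 36 - 18 = 18
Step 4: IQR = 18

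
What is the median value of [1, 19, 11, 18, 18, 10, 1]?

11

Step 1: Sort the data in ascending order: [1, 1, 10, 11, 18, 18, 19]
Step 2: The number of values is n = 7.
Step 3: Since n is odd, the median is the middle value at position 4: 11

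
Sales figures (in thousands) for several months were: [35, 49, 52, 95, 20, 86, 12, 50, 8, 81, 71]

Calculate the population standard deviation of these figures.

28.689

Step 1: Compute the mean: 50.8182
Step 2: Sum of squared deviations from the mean: 9053.6364
Step 3: Population variance = 9053.6364 / 11 = 823.0579
Step 4: Standard deviation = sqrt(823.0579) = 28.689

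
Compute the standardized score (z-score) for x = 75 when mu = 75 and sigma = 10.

0

Step 1: Recall the z-score formula: z = (x - mu) / sigma
Step 2: Substitute values: z = (75 - 75) / 10
Step 3: z = 0 / 10 = 0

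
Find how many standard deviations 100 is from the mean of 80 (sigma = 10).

2

Step 1: Recall the z-score formula: z = (x - mu) / sigma
Step 2: Substitute values: z = (100 - 80) / 10
Step 3: z = 20 / 10 = 2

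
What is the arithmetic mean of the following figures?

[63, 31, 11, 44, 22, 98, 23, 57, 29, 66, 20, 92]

46.3333

Step 1: Sum all values: 63 + 31 + 11 + 44 + 22 + 98 + 23 + 57 + 29 + 66 + 20 + 92 = 556
Step 2: Count the number of values: n = 12
Step 3: Mean = sum / n = 556 / 12 = 46.3333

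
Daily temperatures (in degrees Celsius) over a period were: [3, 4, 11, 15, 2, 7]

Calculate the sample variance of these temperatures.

26

Step 1: Compute the mean: (3 + 4 + 11 + 15 + 2 + 7) / 6 = 7
Step 2: Compute squared deviations from the mean:
  (3 - 7)^2 = 16
  (4 - 7)^2 = 9
  (11 - 7)^2 = 16
  (15 - 7)^2 = 64
  (2 - 7)^2 = 25
  (7 - 7)^2 = 0
Step 3: Sum of squared deviations = 130
Step 4: Sample variance = 130 / 5 = 26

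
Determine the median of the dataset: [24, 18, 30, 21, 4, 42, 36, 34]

27

Step 1: Sort the data in ascending order: [4, 18, 21, 24, 30, 34, 36, 42]
Step 2: The number of values is n = 8.
Step 3: Since n is even, the median is the average of positions 4 and 5:
  Median = (24 + 30) / 2 = 27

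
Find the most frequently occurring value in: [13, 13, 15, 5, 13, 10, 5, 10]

13

Step 1: Count the frequency of each value:
  5: appears 2 time(s)
  10: appears 2 time(s)
  13: appears 3 time(s)
  15: appears 1 time(s)
Step 2: The value 13 appears most frequently (3 times).
Step 3: Mode = 13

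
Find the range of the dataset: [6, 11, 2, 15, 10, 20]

18

Step 1: Identify the maximum value: max = 20
Step 2: Identify the minimum value: min = 2
Step 3: Range = max - min = 20 - 2 = 18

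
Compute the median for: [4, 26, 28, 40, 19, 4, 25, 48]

25.5

Step 1: Sort the data in ascending order: [4, 4, 19, 25, 26, 28, 40, 48]
Step 2: The number of values is n = 8.
Step 3: Since n is even, the median is the average of positions 4 and 5:
  Median = (25 + 26) / 2 = 25.5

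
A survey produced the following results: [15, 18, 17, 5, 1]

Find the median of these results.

15

Step 1: Sort the data in ascending order: [1, 5, 15, 17, 18]
Step 2: The number of values is n = 5.
Step 3: Since n is odd, the median is the middle value at position 3: 15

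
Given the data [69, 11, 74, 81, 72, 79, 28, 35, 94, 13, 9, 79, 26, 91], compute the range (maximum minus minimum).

85

Step 1: Identify the maximum value: max = 94
Step 2: Identify the minimum value: min = 9
Step 3: Range = max - min = 94 - 9 = 85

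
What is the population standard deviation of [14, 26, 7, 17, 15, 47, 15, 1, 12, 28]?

12.1885

Step 1: Compute the mean: 18.2
Step 2: Sum of squared deviations from the mean: 1485.6
Step 3: Population variance = 1485.6 / 10 = 148.56
Step 4: Standard deviation = sqrt(148.56) = 12.1885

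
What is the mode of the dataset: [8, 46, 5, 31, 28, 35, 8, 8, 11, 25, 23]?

8

Step 1: Count the frequency of each value:
  5: appears 1 time(s)
  8: appears 3 time(s)
  11: appears 1 time(s)
  23: appears 1 time(s)
  25: appears 1 time(s)
  28: appears 1 time(s)
  31: appears 1 time(s)
  35: appears 1 time(s)
  46: appears 1 time(s)
Step 2: The value 8 appears most frequently (3 times).
Step 3: Mode = 8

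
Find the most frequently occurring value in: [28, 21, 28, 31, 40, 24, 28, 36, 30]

28

Step 1: Count the frequency of each value:
  21: appears 1 time(s)
  24: appears 1 time(s)
  28: appears 3 time(s)
  30: appears 1 time(s)
  31: appears 1 time(s)
  36: appears 1 time(s)
  40: appears 1 time(s)
Step 2: The value 28 appears most frequently (3 times).
Step 3: Mode = 28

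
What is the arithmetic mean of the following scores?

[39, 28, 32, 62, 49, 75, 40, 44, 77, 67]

51.3

Step 1: Sum all values: 39 + 28 + 32 + 62 + 49 + 75 + 40 + 44 + 77 + 67 = 513
Step 2: Count the number of values: n = 10
Step 3: Mean = sum / n = 513 / 10 = 51.3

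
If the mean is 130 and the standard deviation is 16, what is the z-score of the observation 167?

2.3125

Step 1: Recall the z-score formula: z = (x - mu) / sigma
Step 2: Substitute values: z = (167 - 130) / 16
Step 3: z = 37 / 16 = 2.3125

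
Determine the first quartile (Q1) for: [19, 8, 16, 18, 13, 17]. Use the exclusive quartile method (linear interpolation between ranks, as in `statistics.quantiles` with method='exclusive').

11.75

Step 1: Sort the data: [8, 13, 16, 17, 18, 19]
Step 2: n = 6
Step 3: Using the exclusive quartile method:
  Q1 = 11.75
  Q2 (median) = 16.5
  Q3 = 18.25
  IQR = Q3 - Q1 = 18.25 - 11.75 = 6.5
Step 4: Q1 = 11.75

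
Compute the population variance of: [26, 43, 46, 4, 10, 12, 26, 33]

208.25

Step 1: Compute the mean: (26 + 43 + 46 + 4 + 10 + 12 + 26 + 33) / 8 = 25
Step 2: Compute squared deviations from the mean:
  (26 - 25)^2 = 1
  (43 - 25)^2 = 324
  (46 - 25)^2 = 441
  (4 - 25)^2 = 441
  (10 - 25)^2 = 225
  (12 - 25)^2 = 169
  (26 - 25)^2 = 1
  (33 - 25)^2 = 64
Step 3: Sum of squared deviations = 1666
Step 4: Population variance = 1666 / 8 = 208.25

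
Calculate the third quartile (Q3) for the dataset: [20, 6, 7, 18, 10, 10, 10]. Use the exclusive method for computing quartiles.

18

Step 1: Sort the data: [6, 7, 10, 10, 10, 18, 20]
Step 2: n = 7
Step 3: Using the exclusive quartile method:
  Q1 = 7
  Q2 (median) = 10
  Q3 = 18
  IQR = Q3 - Q1 = 18 - 7 = 11
Step 4: Q3 = 18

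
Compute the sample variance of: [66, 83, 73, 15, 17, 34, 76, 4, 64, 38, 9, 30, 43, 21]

722.6868

Step 1: Compute the mean: (66 + 83 + 73 + 15 + 17 + 34 + 76 + 4 + 64 + 38 + 9 + 30 + 43 + 21) / 14 = 40.9286
Step 2: Compute squared deviations from the mean:
  (66 - 40.9286)^2 = 628.5765
  (83 - 40.9286)^2 = 1770.0051
  (73 - 40.9286)^2 = 1028.5765
  (15 - 40.9286)^2 = 672.2908
  (17 - 40.9286)^2 = 572.5765
  (34 - 40.9286)^2 = 48.0051
  (76 - 40.9286)^2 = 1230.0051
  (4 - 40.9286)^2 = 1363.7194
  (64 - 40.9286)^2 = 532.2908
  (38 - 40.9286)^2 = 8.5765
  (9 - 40.9286)^2 = 1019.4337
  (30 - 40.9286)^2 = 119.4337
  (43 - 40.9286)^2 = 4.2908
  (21 - 40.9286)^2 = 397.148
Step 3: Sum of squared deviations = 9394.9286
Step 4: Sample variance = 9394.9286 / 13 = 722.6868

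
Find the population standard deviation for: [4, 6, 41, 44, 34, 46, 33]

16.2544

Step 1: Compute the mean: 29.7143
Step 2: Sum of squared deviations from the mean: 1849.4286
Step 3: Population variance = 1849.4286 / 7 = 264.2041
Step 4: Standard deviation = sqrt(264.2041) = 16.2544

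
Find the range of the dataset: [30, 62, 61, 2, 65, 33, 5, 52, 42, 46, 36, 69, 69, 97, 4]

95

Step 1: Identify the maximum value: max = 97
Step 2: Identify the minimum value: min = 2
Step 3: Range = max - min = 97 - 2 = 95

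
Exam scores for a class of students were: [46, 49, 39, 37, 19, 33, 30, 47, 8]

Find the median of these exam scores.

37

Step 1: Sort the data in ascending order: [8, 19, 30, 33, 37, 39, 46, 47, 49]
Step 2: The number of values is n = 9.
Step 3: Since n is odd, the median is the middle value at position 5: 37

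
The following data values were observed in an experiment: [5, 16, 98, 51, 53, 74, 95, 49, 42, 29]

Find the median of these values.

50

Step 1: Sort the data in ascending order: [5, 16, 29, 42, 49, 51, 53, 74, 95, 98]
Step 2: The number of values is n = 10.
Step 3: Since n is even, the median is the average of positions 5 and 6:
  Median = (49 + 51) / 2 = 50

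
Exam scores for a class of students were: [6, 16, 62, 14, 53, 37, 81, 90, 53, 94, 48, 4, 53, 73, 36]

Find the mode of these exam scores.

53

Step 1: Count the frequency of each value:
  4: appears 1 time(s)
  6: appears 1 time(s)
  14: appears 1 time(s)
  16: appears 1 time(s)
  36: appears 1 time(s)
  37: appears 1 time(s)
  48: appears 1 time(s)
  53: appears 3 time(s)
  62: appears 1 time(s)
  73: appears 1 time(s)
  81: appears 1 time(s)
  90: appears 1 time(s)
  94: appears 1 time(s)
Step 2: The value 53 appears most frequently (3 times).
Step 3: Mode = 53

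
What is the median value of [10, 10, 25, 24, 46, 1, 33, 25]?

24.5

Step 1: Sort the data in ascending order: [1, 10, 10, 24, 25, 25, 33, 46]
Step 2: The number of values is n = 8.
Step 3: Since n is even, the median is the average of positions 4 and 5:
  Median = (24 + 25) / 2 = 24.5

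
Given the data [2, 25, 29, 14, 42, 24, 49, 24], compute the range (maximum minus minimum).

47

Step 1: Identify the maximum value: max = 49
Step 2: Identify the minimum value: min = 2
Step 3: Range = max - min = 49 - 2 = 47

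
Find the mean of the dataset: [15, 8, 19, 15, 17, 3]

12.8333

Step 1: Sum all values: 15 + 8 + 19 + 15 + 17 + 3 = 77
Step 2: Count the number of values: n = 6
Step 3: Mean = sum / n = 77 / 6 = 12.8333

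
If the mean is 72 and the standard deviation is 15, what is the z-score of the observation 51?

-1.4

Step 1: Recall the z-score formula: z = (x - mu) / sigma
Step 2: Substitute values: z = (51 - 72) / 15
Step 3: z = -21 / 15 = -1.4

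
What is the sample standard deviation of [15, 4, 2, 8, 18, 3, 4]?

6.3434

Step 1: Compute the mean: 7.7143
Step 2: Sum of squared deviations from the mean: 241.4286
Step 3: Sample variance = 241.4286 / 6 = 40.2381
Step 4: Standard deviation = sqrt(40.2381) = 6.3434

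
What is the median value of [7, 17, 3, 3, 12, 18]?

9.5

Step 1: Sort the data in ascending order: [3, 3, 7, 12, 17, 18]
Step 2: The number of values is n = 6.
Step 3: Since n is even, the median is the average of positions 3 and 4:
  Median = (7 + 12) / 2 = 9.5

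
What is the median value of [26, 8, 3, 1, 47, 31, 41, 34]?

28.5

Step 1: Sort the data in ascending order: [1, 3, 8, 26, 31, 34, 41, 47]
Step 2: The number of values is n = 8.
Step 3: Since n is even, the median is the average of positions 4 and 5:
  Median = (26 + 31) / 2 = 28.5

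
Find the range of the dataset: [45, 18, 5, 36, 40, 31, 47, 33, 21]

42

Step 1: Identify the maximum value: max = 47
Step 2: Identify the minimum value: min = 5
Step 3: Range = max - min = 47 - 5 = 42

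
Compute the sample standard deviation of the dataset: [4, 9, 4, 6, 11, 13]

3.7639

Step 1: Compute the mean: 7.8333
Step 2: Sum of squared deviations from the mean: 70.8333
Step 3: Sample variance = 70.8333 / 5 = 14.1667
Step 4: Standard deviation = sqrt(14.1667) = 3.7639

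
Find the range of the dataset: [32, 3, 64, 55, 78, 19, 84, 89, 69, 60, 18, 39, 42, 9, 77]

86

Step 1: Identify the maximum value: max = 89
Step 2: Identify the minimum value: min = 3
Step 3: Range = max - min = 89 - 3 = 86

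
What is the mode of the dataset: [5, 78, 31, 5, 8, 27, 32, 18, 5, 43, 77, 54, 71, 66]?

5

Step 1: Count the frequency of each value:
  5: appears 3 time(s)
  8: appears 1 time(s)
  18: appears 1 time(s)
  27: appears 1 time(s)
  31: appears 1 time(s)
  32: appears 1 time(s)
  43: appears 1 time(s)
  54: appears 1 time(s)
  66: appears 1 time(s)
  71: appears 1 time(s)
  77: appears 1 time(s)
  78: appears 1 time(s)
Step 2: The value 5 appears most frequently (3 times).
Step 3: Mode = 5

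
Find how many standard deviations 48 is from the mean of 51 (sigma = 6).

-0.5

Step 1: Recall the z-score formula: z = (x - mu) / sigma
Step 2: Substitute values: z = (48 - 51) / 6
Step 3: z = -3 / 6 = -0.5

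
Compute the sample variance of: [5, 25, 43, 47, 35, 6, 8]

325.4762

Step 1: Compute the mean: (5 + 25 + 43 + 47 + 35 + 6 + 8) / 7 = 24.1429
Step 2: Compute squared deviations from the mean:
  (5 - 24.1429)^2 = 366.449
  (25 - 24.1429)^2 = 0.7347
  (43 - 24.1429)^2 = 355.5918
  (47 - 24.1429)^2 = 522.449
  (35 - 24.1429)^2 = 117.8776
  (6 - 24.1429)^2 = 329.1633
  (8 - 24.1429)^2 = 260.5918
Step 3: Sum of squared deviations = 1952.8571
Step 4: Sample variance = 1952.8571 / 6 = 325.4762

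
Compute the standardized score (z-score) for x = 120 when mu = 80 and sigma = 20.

2

Step 1: Recall the z-score formula: z = (x - mu) / sigma
Step 2: Substitute values: z = (120 - 80) / 20
Step 3: z = 40 / 20 = 2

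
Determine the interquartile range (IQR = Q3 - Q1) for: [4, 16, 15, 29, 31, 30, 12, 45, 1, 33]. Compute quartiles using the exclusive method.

21.5

Step 1: Sort the data: [1, 4, 12, 15, 16, 29, 30, 31, 33, 45]
Step 2: n = 10
Step 3: Using the exclusive quartile method:
  Q1 = 10
  Q2 (median) = 22.5
  Q3 = 31.5
  IQR = Q3 - Q1 = 31.5 - 10 = 21.5
Step 4: IQR = 21.5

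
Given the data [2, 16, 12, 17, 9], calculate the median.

12

Step 1: Sort the data in ascending order: [2, 9, 12, 16, 17]
Step 2: The number of values is n = 5.
Step 3: Since n is odd, the median is the middle value at position 3: 12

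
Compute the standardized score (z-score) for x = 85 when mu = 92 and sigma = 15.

-0.4667

Step 1: Recall the z-score formula: z = (x - mu) / sigma
Step 2: Substitute values: z = (85 - 92) / 15
Step 3: z = -7 / 15 = -0.4667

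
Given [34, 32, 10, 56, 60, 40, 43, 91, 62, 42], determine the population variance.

426.4

Step 1: Compute the mean: (34 + 32 + 10 + 56 + 60 + 40 + 43 + 91 + 62 + 42) / 10 = 47
Step 2: Compute squared deviations from the mean:
  (34 - 47)^2 = 169
  (32 - 47)^2 = 225
  (10 - 47)^2 = 1369
  (56 - 47)^2 = 81
  (60 - 47)^2 = 169
  (40 - 47)^2 = 49
  (43 - 47)^2 = 16
  (91 - 47)^2 = 1936
  (62 - 47)^2 = 225
  (42 - 47)^2 = 25
Step 3: Sum of squared deviations = 4264
Step 4: Population variance = 4264 / 10 = 426.4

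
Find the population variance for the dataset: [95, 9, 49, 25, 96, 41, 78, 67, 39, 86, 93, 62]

781.5556

Step 1: Compute the mean: (95 + 9 + 49 + 25 + 96 + 41 + 78 + 67 + 39 + 86 + 93 + 62) / 12 = 61.6667
Step 2: Compute squared deviations from the mean:
  (95 - 61.6667)^2 = 1111.1111
  (9 - 61.6667)^2 = 2773.7778
  (49 - 61.6667)^2 = 160.4444
  (25 - 61.6667)^2 = 1344.4444
  (96 - 61.6667)^2 = 1178.7778
  (41 - 61.6667)^2 = 427.1111
  (78 - 61.6667)^2 = 266.7778
  (67 - 61.6667)^2 = 28.4444
  (39 - 61.6667)^2 = 513.7778
  (86 - 61.6667)^2 = 592.1111
  (93 - 61.6667)^2 = 981.7778
  (62 - 61.6667)^2 = 0.1111
Step 3: Sum of squared deviations = 9378.6667
Step 4: Population variance = 9378.6667 / 12 = 781.5556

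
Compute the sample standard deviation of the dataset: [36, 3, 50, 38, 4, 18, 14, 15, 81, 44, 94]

30.0248

Step 1: Compute the mean: 36.0909
Step 2: Sum of squared deviations from the mean: 9014.9091
Step 3: Sample variance = 9014.9091 / 10 = 901.4909
Step 4: Standard deviation = sqrt(901.4909) = 30.0248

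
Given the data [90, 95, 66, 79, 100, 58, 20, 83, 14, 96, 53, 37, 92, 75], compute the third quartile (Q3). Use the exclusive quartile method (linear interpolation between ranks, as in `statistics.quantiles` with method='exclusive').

92.75

Step 1: Sort the data: [14, 20, 37, 53, 58, 66, 75, 79, 83, 90, 92, 95, 96, 100]
Step 2: n = 14
Step 3: Using the exclusive quartile method:
  Q1 = 49
  Q2 (median) = 77
  Q3 = 92.75
  IQR = Q3 - Q1 = 92.75 - 49 = 43.75
Step 4: Q3 = 92.75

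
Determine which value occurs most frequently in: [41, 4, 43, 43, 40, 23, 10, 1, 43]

43

Step 1: Count the frequency of each value:
  1: appears 1 time(s)
  4: appears 1 time(s)
  10: appears 1 time(s)
  23: appears 1 time(s)
  40: appears 1 time(s)
  41: appears 1 time(s)
  43: appears 3 time(s)
Step 2: The value 43 appears most frequently (3 times).
Step 3: Mode = 43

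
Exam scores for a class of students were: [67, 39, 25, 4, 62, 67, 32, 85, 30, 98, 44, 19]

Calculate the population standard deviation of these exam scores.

27.0319

Step 1: Compute the mean: 47.6667
Step 2: Sum of squared deviations from the mean: 8768.6667
Step 3: Population variance = 8768.6667 / 12 = 730.7222
Step 4: Standard deviation = sqrt(730.7222) = 27.0319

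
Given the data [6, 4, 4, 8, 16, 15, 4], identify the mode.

4

Step 1: Count the frequency of each value:
  4: appears 3 time(s)
  6: appears 1 time(s)
  8: appears 1 time(s)
  15: appears 1 time(s)
  16: appears 1 time(s)
Step 2: The value 4 appears most frequently (3 times).
Step 3: Mode = 4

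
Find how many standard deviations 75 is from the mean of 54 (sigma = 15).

1.4

Step 1: Recall the z-score formula: z = (x - mu) / sigma
Step 2: Substitute values: z = (75 - 54) / 15
Step 3: z = 21 / 15 = 1.4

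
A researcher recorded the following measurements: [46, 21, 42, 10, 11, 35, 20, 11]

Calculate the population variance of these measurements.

185.75

Step 1: Compute the mean: (46 + 21 + 42 + 10 + 11 + 35 + 20 + 11) / 8 = 24.5
Step 2: Compute squared deviations from the mean:
  (46 - 24.5)^2 = 462.25
  (21 - 24.5)^2 = 12.25
  (42 - 24.5)^2 = 306.25
  (10 - 24.5)^2 = 210.25
  (11 - 24.5)^2 = 182.25
  (35 - 24.5)^2 = 110.25
  (20 - 24.5)^2 = 20.25
  (11 - 24.5)^2 = 182.25
Step 3: Sum of squared deviations = 1486
Step 4: Population variance = 1486 / 8 = 185.75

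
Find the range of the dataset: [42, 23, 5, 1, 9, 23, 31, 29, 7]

41

Step 1: Identify the maximum value: max = 42
Step 2: Identify the minimum value: min = 1
Step 3: Range = max - min = 42 - 1 = 41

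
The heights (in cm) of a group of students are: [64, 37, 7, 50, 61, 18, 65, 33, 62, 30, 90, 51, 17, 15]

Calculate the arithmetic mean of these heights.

42.8571

Step 1: Sum all values: 64 + 37 + 7 + 50 + 61 + 18 + 65 + 33 + 62 + 30 + 90 + 51 + 17 + 15 = 600
Step 2: Count the number of values: n = 14
Step 3: Mean = sum / n = 600 / 14 = 42.8571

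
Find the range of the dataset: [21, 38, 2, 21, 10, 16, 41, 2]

39

Step 1: Identify the maximum value: max = 41
Step 2: Identify the minimum value: min = 2
Step 3: Range = max - min = 41 - 2 = 39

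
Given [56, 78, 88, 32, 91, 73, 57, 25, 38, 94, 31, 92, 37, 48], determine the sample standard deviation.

25.4951

Step 1: Compute the mean: 60
Step 2: Sum of squared deviations from the mean: 8450
Step 3: Sample variance = 8450 / 13 = 650
Step 4: Standard deviation = sqrt(650) = 25.4951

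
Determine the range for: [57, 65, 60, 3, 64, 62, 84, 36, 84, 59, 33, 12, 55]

81

Step 1: Identify the maximum value: max = 84
Step 2: Identify the minimum value: min = 3
Step 3: Range = max - min = 84 - 3 = 81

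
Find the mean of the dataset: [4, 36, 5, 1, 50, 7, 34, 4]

17.625

Step 1: Sum all values: 4 + 36 + 5 + 1 + 50 + 7 + 34 + 4 = 141
Step 2: Count the number of values: n = 8
Step 3: Mean = sum / n = 141 / 8 = 17.625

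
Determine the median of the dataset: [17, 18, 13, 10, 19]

17

Step 1: Sort the data in ascending order: [10, 13, 17, 18, 19]
Step 2: The number of values is n = 5.
Step 3: Since n is odd, the median is the middle value at position 3: 17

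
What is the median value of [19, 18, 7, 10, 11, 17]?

14

Step 1: Sort the data in ascending order: [7, 10, 11, 17, 18, 19]
Step 2: The number of values is n = 6.
Step 3: Since n is even, the median is the average of positions 3 and 4:
  Median = (11 + 17) / 2 = 14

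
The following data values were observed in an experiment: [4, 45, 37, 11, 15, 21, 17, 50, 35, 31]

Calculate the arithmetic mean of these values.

26.6

Step 1: Sum all values: 4 + 45 + 37 + 11 + 15 + 21 + 17 + 50 + 35 + 31 = 266
Step 2: Count the number of values: n = 10
Step 3: Mean = sum / n = 266 / 10 = 26.6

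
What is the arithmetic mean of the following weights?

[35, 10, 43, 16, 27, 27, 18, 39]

26.875

Step 1: Sum all values: 35 + 10 + 43 + 16 + 27 + 27 + 18 + 39 = 215
Step 2: Count the number of values: n = 8
Step 3: Mean = sum / n = 215 / 8 = 26.875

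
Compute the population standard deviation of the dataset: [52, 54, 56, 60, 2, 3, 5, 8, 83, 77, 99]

33.6297

Step 1: Compute the mean: 45.3636
Step 2: Sum of squared deviations from the mean: 12440.5455
Step 3: Population variance = 12440.5455 / 11 = 1130.9587
Step 4: Standard deviation = sqrt(1130.9587) = 33.6297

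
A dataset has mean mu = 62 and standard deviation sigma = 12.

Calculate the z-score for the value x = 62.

0

Step 1: Recall the z-score formula: z = (x - mu) / sigma
Step 2: Substitute values: z = (62 - 62) / 12
Step 3: z = 0 / 12 = 0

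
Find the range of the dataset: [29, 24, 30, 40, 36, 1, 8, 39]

39

Step 1: Identify the maximum value: max = 40
Step 2: Identify the minimum value: min = 1
Step 3: Range = max - min = 40 - 1 = 39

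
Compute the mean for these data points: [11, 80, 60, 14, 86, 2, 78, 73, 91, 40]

53.5

Step 1: Sum all values: 11 + 80 + 60 + 14 + 86 + 2 + 78 + 73 + 91 + 40 = 535
Step 2: Count the number of values: n = 10
Step 3: Mean = sum / n = 535 / 10 = 53.5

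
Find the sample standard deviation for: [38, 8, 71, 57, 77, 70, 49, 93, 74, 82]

24.8571

Step 1: Compute the mean: 61.9
Step 2: Sum of squared deviations from the mean: 5560.9
Step 3: Sample variance = 5560.9 / 9 = 617.8778
Step 4: Standard deviation = sqrt(617.8778) = 24.8571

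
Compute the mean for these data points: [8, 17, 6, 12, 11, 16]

11.6667

Step 1: Sum all values: 8 + 17 + 6 + 12 + 11 + 16 = 70
Step 2: Count the number of values: n = 6
Step 3: Mean = sum / n = 70 / 6 = 11.6667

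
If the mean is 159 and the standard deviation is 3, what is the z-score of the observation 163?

1.3333

Step 1: Recall the z-score formula: z = (x - mu) / sigma
Step 2: Substitute values: z = (163 - 159) / 3
Step 3: z = 4 / 3 = 1.3333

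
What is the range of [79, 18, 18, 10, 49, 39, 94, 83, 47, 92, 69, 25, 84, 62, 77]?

84

Step 1: Identify the maximum value: max = 94
Step 2: Identify the minimum value: min = 10
Step 3: Range = max - min = 94 - 10 = 84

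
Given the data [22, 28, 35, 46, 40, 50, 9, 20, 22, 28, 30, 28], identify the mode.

28

Step 1: Count the frequency of each value:
  9: appears 1 time(s)
  20: appears 1 time(s)
  22: appears 2 time(s)
  28: appears 3 time(s)
  30: appears 1 time(s)
  35: appears 1 time(s)
  40: appears 1 time(s)
  46: appears 1 time(s)
  50: appears 1 time(s)
Step 2: The value 28 appears most frequently (3 times).
Step 3: Mode = 28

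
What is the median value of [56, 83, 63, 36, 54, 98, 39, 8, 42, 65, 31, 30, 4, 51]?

46.5

Step 1: Sort the data in ascending order: [4, 8, 30, 31, 36, 39, 42, 51, 54, 56, 63, 65, 83, 98]
Step 2: The number of values is n = 14.
Step 3: Since n is even, the median is the average of positions 7 and 8:
  Median = (42 + 51) / 2 = 46.5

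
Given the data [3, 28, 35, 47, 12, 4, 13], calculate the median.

13

Step 1: Sort the data in ascending order: [3, 4, 12, 13, 28, 35, 47]
Step 2: The number of values is n = 7.
Step 3: Since n is odd, the median is the middle value at position 4: 13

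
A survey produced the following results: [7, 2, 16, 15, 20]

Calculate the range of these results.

18

Step 1: Identify the maximum value: max = 20
Step 2: Identify the minimum value: min = 2
Step 3: Range = max - min = 20 - 2 = 18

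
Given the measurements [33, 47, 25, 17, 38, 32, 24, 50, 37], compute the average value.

33.6667

Step 1: Sum all values: 33 + 47 + 25 + 17 + 38 + 32 + 24 + 50 + 37 = 303
Step 2: Count the number of values: n = 9
Step 3: Mean = sum / n = 303 / 9 = 33.6667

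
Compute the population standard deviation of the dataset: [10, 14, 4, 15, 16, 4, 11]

4.5937

Step 1: Compute the mean: 10.5714
Step 2: Sum of squared deviations from the mean: 147.7143
Step 3: Population variance = 147.7143 / 7 = 21.102
Step 4: Standard deviation = sqrt(21.102) = 4.5937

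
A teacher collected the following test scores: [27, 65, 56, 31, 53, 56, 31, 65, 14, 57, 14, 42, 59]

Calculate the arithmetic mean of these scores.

43.8462

Step 1: Sum all values: 27 + 65 + 56 + 31 + 53 + 56 + 31 + 65 + 14 + 57 + 14 + 42 + 59 = 570
Step 2: Count the number of values: n = 13
Step 3: Mean = sum / n = 570 / 13 = 43.8462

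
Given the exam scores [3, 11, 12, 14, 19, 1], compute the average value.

10

Step 1: Sum all values: 3 + 11 + 12 + 14 + 19 + 1 = 60
Step 2: Count the number of values: n = 6
Step 3: Mean = sum / n = 60 / 6 = 10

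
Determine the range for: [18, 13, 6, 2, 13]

16

Step 1: Identify the maximum value: max = 18
Step 2: Identify the minimum value: min = 2
Step 3: Range = max - min = 18 - 2 = 16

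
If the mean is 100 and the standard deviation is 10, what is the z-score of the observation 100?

0

Step 1: Recall the z-score formula: z = (x - mu) / sigma
Step 2: Substitute values: z = (100 - 100) / 10
Step 3: z = 0 / 10 = 0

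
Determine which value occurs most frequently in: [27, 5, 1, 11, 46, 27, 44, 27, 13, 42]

27

Step 1: Count the frequency of each value:
  1: appears 1 time(s)
  5: appears 1 time(s)
  11: appears 1 time(s)
  13: appears 1 time(s)
  27: appears 3 time(s)
  42: appears 1 time(s)
  44: appears 1 time(s)
  46: appears 1 time(s)
Step 2: The value 27 appears most frequently (3 times).
Step 3: Mode = 27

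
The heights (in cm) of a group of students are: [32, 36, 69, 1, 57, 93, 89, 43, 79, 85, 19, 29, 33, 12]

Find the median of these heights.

39.5

Step 1: Sort the data in ascending order: [1, 12, 19, 29, 32, 33, 36, 43, 57, 69, 79, 85, 89, 93]
Step 2: The number of values is n = 14.
Step 3: Since n is even, the median is the average of positions 7 and 8:
  Median = (36 + 43) / 2 = 39.5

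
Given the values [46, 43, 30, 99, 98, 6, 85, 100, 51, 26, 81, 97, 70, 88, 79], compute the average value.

66.6

Step 1: Sum all values: 46 + 43 + 30 + 99 + 98 + 6 + 85 + 100 + 51 + 26 + 81 + 97 + 70 + 88 + 79 = 999
Step 2: Count the number of values: n = 15
Step 3: Mean = sum / n = 999 / 15 = 66.6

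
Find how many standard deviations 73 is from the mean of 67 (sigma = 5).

1.2

Step 1: Recall the z-score formula: z = (x - mu) / sigma
Step 2: Substitute values: z = (73 - 67) / 5
Step 3: z = 6 / 5 = 1.2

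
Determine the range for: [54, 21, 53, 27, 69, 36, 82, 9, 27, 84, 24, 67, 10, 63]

75

Step 1: Identify the maximum value: max = 84
Step 2: Identify the minimum value: min = 9
Step 3: Range = max - min = 84 - 9 = 75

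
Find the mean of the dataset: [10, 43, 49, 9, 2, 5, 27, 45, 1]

21.2222

Step 1: Sum all values: 10 + 43 + 49 + 9 + 2 + 5 + 27 + 45 + 1 = 191
Step 2: Count the number of values: n = 9
Step 3: Mean = sum / n = 191 / 9 = 21.2222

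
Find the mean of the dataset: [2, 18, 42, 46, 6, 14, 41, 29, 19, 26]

24.3

Step 1: Sum all values: 2 + 18 + 42 + 46 + 6 + 14 + 41 + 29 + 19 + 26 = 243
Step 2: Count the number of values: n = 10
Step 3: Mean = sum / n = 243 / 10 = 24.3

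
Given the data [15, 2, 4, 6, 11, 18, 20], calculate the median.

11

Step 1: Sort the data in ascending order: [2, 4, 6, 11, 15, 18, 20]
Step 2: The number of values is n = 7.
Step 3: Since n is odd, the median is the middle value at position 4: 11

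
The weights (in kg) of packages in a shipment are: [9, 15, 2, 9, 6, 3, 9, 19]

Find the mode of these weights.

9

Step 1: Count the frequency of each value:
  2: appears 1 time(s)
  3: appears 1 time(s)
  6: appears 1 time(s)
  9: appears 3 time(s)
  15: appears 1 time(s)
  19: appears 1 time(s)
Step 2: The value 9 appears most frequently (3 times).
Step 3: Mode = 9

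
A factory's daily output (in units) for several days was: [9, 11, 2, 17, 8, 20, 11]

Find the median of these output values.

11

Step 1: Sort the data in ascending order: [2, 8, 9, 11, 11, 17, 20]
Step 2: The number of values is n = 7.
Step 3: Since n is odd, the median is the middle value at position 4: 11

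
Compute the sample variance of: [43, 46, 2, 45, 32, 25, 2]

369.1429

Step 1: Compute the mean: (43 + 46 + 2 + 45 + 32 + 25 + 2) / 7 = 27.8571
Step 2: Compute squared deviations from the mean:
  (43 - 27.8571)^2 = 229.3061
  (46 - 27.8571)^2 = 329.1633
  (2 - 27.8571)^2 = 668.5918
  (45 - 27.8571)^2 = 293.8776
  (32 - 27.8571)^2 = 17.1633
  (25 - 27.8571)^2 = 8.1633
  (2 - 27.8571)^2 = 668.5918
Step 3: Sum of squared deviations = 2214.8571
Step 4: Sample variance = 2214.8571 / 6 = 369.1429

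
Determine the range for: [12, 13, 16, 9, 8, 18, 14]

10

Step 1: Identify the maximum value: max = 18
Step 2: Identify the minimum value: min = 8
Step 3: Range = max - min = 18 - 8 = 10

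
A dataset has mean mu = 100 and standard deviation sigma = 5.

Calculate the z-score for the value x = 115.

3

Step 1: Recall the z-score formula: z = (x - mu) / sigma
Step 2: Substitute values: z = (115 - 100) / 5
Step 3: z = 15 / 5 = 3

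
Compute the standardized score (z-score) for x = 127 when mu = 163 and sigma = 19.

-1.8947

Step 1: Recall the z-score formula: z = (x - mu) / sigma
Step 2: Substitute values: z = (127 - 163) / 19
Step 3: z = -36 / 19 = -1.8947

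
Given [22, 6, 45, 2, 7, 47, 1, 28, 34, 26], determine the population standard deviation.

16.345

Step 1: Compute the mean: 21.8
Step 2: Sum of squared deviations from the mean: 2671.6
Step 3: Population variance = 2671.6 / 10 = 267.16
Step 4: Standard deviation = sqrt(267.16) = 16.345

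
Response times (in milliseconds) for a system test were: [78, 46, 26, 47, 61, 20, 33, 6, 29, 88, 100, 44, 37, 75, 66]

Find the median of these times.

46

Step 1: Sort the data in ascending order: [6, 20, 26, 29, 33, 37, 44, 46, 47, 61, 66, 75, 78, 88, 100]
Step 2: The number of values is n = 15.
Step 3: Since n is odd, the median is the middle value at position 8: 46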